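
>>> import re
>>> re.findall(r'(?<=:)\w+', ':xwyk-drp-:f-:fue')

['xwyk', 'f', 'fue']

The lookaround is zero-width — it requires the adjacent text to match without consuming it, so the asserted text isn't part of the match.
Since nothing is captured, `findall` lists the 3 matched substrings directly.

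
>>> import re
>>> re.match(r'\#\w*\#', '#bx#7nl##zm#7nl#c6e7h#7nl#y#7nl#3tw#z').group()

'#bx#'

`re.match` only tries the pattern at the start of the string.
The match spans [0:4] → '#bx#'.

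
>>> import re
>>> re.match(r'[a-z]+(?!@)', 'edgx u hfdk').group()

'edgx'

The negative lookaround is zero-width — it rules out positions where the adjacent text would match, without consuming anything.
With `match`, the pattern is implicitly anchored at the beginning.
The match spans [0:4] → 'edgx'.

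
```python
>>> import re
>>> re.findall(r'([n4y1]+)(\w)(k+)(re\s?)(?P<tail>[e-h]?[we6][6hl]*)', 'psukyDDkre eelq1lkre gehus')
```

With 5 capturing groups, `findall` returns a 5-tuple per match.

[('1', 'l', 'k', 're ', 'geh')]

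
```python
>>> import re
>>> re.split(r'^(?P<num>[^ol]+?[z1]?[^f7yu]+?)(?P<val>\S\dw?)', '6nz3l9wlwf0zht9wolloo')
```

Lazy quantifiers expand one character at a time until the remainder of the pattern can match.
The group in the pattern means `split` returns the separators' captures alongside the pieces.

['', '6n', 'z3', 'l9wlwf0zht9wolloo']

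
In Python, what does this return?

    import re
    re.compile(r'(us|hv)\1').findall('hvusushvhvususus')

['us', 'hv', 'us']

After group 1 captures some text, `\1` only succeeds where that same text appears again.
Scanning left to right: at [2:6] match 'usus', group 1 = 'us'; at [6:10] match 'hvhv', group 1 = 'hv'; at [10:14] match 'usus', group 1 = 'us'.
One capturing group, so `findall` returns just the captured substring from each match — 3 in all.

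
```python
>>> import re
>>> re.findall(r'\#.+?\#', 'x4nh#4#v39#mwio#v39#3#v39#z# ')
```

['#4#', '#mwio#', '#3#', '#z#']

A non-greedy quantifier consumes as few characters as it can — just enough that the remainder of the pattern still matches from where it stops; whatever follows it matches normally.
No capturing groups, so `findall` returns the 4 full match strings.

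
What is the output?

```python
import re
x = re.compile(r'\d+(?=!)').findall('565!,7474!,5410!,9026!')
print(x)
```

['565', '7474', '5410', '9026']

The `(?=…)`/`(?<=…)` assertion just peeks at neighbouring text; it doesn't advance the match position.
`findall` yields the raw match text (4 of them) because the pattern has no groups.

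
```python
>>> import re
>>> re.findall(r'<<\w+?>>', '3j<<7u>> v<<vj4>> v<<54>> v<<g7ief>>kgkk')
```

['<<7u>>', '<<vj4>>', '<<54>>', '<<g7ief>>']

Matches: at [2:8] → '<<7u>>'; at [10:17] → '<<vj4>>'; at [19:25] → '<<54>>'; at [27:36] → '<<g7ief>>'.
No capturing groups, so `findall` returns the 4 full match strings.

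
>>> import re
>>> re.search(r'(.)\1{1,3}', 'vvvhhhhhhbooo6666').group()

'vvv'

`\1` is not a pattern — it's the concrete string captured by group 1, re-applied verbatim.
`re.search` tries every starting position until one works.
The match spans [0:3] → 'vvv'.
Captured: group 1 = 'v'.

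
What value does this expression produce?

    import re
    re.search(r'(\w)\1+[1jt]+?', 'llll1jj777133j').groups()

The match spans [0:5] → 'llll1'.
Captured: group 1 = 'l'.

('l',)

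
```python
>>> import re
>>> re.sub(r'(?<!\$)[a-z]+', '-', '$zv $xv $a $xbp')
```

'$z- $x- $a $x-'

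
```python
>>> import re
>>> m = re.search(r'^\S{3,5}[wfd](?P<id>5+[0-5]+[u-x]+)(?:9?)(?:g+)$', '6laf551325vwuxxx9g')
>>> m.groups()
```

('551325vwuxxx',)

The match spans [0:18] → '6laf551325vwuxxx9g'.
Captured: group 1 = '551325vwuxxx'.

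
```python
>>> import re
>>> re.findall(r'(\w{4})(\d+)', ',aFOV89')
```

With 2 capturing groups, `findall` returns a 2-tuple per match.

[('aFOV', '89')]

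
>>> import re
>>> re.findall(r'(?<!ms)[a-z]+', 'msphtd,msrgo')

['msphtd', 'msrgo']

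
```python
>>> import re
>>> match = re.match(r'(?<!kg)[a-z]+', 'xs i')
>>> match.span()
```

(0, 2)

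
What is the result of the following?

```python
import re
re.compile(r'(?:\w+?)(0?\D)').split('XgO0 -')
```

['', 'g', '', '0 ', '-']

`re.split` interleaves the captured-group text with the surrounding fragments.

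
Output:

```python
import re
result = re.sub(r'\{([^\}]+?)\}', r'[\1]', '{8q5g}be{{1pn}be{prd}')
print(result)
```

[8q5g]be[{1pn]be[prd]

Matches: at [0:6] → '{8q5g}'; at [8:14] → '{{1pn}'; at [16:21] → '{prd}'.
Each match is replaced using the text its own group 1 captured.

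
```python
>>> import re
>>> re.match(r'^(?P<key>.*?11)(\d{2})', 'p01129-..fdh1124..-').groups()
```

The match spans [0:6] → 'p01129'.
Captured: group 1 = 'p011', group 2 = '29'.

('p011', '29')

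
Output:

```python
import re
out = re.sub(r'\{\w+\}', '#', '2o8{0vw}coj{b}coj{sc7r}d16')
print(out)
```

Matches: at [3:8] → '{0vw}'; at [11:14] → '{b}'; at [17:23] → '{sc7r}'.
Every occurrence is swapped for '#'.

2o8#coj#coj#d16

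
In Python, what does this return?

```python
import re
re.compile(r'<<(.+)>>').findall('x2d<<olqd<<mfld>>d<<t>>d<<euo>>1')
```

With a single group, `findall` returns only what that group captured — 1 item.

['olqd<<mfld>>d<<t>>d<<euo']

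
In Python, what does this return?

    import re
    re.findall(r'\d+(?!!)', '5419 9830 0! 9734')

['5419', '9830', '9734']

A negative assertion filters positions out without eating any characters.
Walking the string: at [0:4] → '5419'; at [5:9] → '9830'; at [13:17] → '9734'.
With no groups in the pattern, `findall` gives back each whole match — 3 here.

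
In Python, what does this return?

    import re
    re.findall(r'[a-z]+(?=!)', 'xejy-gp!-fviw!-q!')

['gp', 'fviw', 'q']

Because the assertion is zero-width, the text it checks is not consumed and won't appear in the result.
`findall` yields the raw match text (3 of them) because the pattern has no groups.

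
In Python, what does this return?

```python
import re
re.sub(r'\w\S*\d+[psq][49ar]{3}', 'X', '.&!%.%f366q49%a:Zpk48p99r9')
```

'.&!%.%X9'

The pattern matches a word character, then zero or more of a non-whitespace character; then one or more of a digit, then one of [psq], then exactly 3 of one of [49ar].
Matches: at [6:25] → 'f366q49%a:Zpk48p99r'.
Each match is replaced by 'X'.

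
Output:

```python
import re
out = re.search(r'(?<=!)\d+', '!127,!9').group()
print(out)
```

127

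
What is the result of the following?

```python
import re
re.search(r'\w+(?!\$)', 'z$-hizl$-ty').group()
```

'hiz'

`(?!…)`/`(?<!…)` only lets a position through if the neighbouring text does NOT match; no characters are consumed.
Unlike `match`, `search` isn't anchored — it looks for the pattern anywhere in the string.
The match spans [3:6] → 'hiz'.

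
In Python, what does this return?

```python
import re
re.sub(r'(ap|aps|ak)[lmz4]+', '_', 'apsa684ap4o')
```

`sub` substitutes '_' at each match site.

'apsa684_o'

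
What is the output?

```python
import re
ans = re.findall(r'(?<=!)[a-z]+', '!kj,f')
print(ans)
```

['kj']

The lookaround is zero-width — it requires the adjacent text to match without consuming it, so the asserted text isn't part of the match.
Since nothing is captured, `findall` lists the 1 matched substring directly.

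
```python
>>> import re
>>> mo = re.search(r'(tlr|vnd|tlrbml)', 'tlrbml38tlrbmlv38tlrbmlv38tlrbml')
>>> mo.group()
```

The regex engine tests alternatives in the order written; an earlier branch that matches wins even if a later one would match more.
`re.search` scans for the first position where the pattern succeeds.
The match spans [0:3] → 'tlr'.
Captured: group 1 = 'tlr'.

'tlr'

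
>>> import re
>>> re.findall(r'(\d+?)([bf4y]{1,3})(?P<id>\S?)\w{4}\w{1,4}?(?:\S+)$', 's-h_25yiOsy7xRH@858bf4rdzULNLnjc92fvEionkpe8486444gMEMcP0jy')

With 3 capturing groups, `findall` returns a 3-tuple per match.

[('25', 'y', 'i')]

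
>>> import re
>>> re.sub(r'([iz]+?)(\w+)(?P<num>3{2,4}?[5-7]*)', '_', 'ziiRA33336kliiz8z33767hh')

Pattern: one or more of one of [iz] (lazy) (captured); then one or more of a word character (captured); then 2 to 4 of the literal '3' (lazy), then zero or more of a character in [5-7] (captured as 'num').
Matches: at [0:22] → 'ziiRA33336kliiz8z33767'.
`sub` substitutes '_' at each match site.

'_hh'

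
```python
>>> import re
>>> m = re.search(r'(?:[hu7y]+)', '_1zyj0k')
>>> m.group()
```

The pattern matches one or more of one of [hu7y] (non-capturing group).
`search` walks the string left to right and returns the first match it finds.
The match spans [3:4] → 'y'.

'y'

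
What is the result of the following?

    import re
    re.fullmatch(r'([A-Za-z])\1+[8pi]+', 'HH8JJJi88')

None

`re.fullmatch` is like wrapping the pattern in `^…$` (in single-line mode).
Here the pattern can't cover the whole string, so the call returns None.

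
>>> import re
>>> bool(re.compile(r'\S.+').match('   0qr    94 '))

False

`match` is anchored at position 0; if the pattern doesn't fit there, it returns None.
Here the pattern fails at index 0, so the call returns None, and `bool(None)` is False.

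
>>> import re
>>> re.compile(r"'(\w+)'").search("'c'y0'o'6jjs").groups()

('c',)

`re.search` tries every starting position until one works.
The match spans [0:3] → "'c'".
Captured: group 1 = 'c'.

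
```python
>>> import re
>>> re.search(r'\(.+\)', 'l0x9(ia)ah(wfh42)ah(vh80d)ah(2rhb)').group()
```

'(ia)ah(wfh42)ah(vh80d)ah(2rhb)'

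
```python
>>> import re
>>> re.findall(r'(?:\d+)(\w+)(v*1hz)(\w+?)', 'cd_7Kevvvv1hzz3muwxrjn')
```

[('Kevvvv', '1hz', 'z')]

Lazy quantifiers expand one character at a time until the remainder of the pattern can match.
`findall` packs the 3 group values into a tuple for every match.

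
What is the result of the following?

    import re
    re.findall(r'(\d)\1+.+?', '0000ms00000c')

['0', '0']

A backreference is literal: `\1` must see the identical characters the first group matched.
Matches: at [0:5] match '0000m', group 1 = '0'; at [6:12] match '00000c', group 1 = '0'.
`findall` collects group 1 from each match (2 total).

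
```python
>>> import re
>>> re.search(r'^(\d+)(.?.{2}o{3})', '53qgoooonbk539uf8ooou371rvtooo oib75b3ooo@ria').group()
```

Pattern: anchored at the start of the string; then one or more of a digit (captured); then optionally any character, then exactly 2 of any character, then exactly 3 of a literal 'o' (captured).
`search` walks the string left to right and returns the first match it finds.
The match spans [0:8] → '53qgoooo'.
Captured: group 1 = '53', group 2 = 'qgoooo'.

'53qgoooo'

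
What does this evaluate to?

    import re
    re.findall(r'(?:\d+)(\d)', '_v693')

['3']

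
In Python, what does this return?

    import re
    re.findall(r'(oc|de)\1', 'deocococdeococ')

['oc', 'oc']

`\1` is not a pattern — it's the concrete string captured by group 1, re-applied verbatim.
Walking the string: at [2:6] match 'ococ', group 1 = 'oc'; at [10:14] match 'ococ', group 1 = 'oc'.
Because there's exactly one group, `findall` drops the full match and keeps group 1 from each hit.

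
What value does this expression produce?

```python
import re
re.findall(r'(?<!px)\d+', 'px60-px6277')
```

['0', '277']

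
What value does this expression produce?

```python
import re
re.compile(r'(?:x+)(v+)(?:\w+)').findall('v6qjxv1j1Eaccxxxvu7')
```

['v']

The pattern matches one or more of a literal 'x' (non-capturing group); then one or more of a literal 'v' (captured); then one or more of a word character (non-capturing group).
Walking the string: at [4:19] match 'xv1j1Eaccxxxvu7', group 1 = 'v'.
`findall` collects group 1 from the one match (1 total).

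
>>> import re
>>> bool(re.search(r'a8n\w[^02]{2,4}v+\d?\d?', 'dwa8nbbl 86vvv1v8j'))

False

Here the pattern never matches, so the call returns None, and `bool(None)` is False.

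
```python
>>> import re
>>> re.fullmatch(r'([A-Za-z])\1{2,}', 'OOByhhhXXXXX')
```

The backreference `\1` re-matches whatever the first group consumed, character for character.
For `fullmatch`, every character of the input must be accounted for by the pattern.
Here the string isn't matched end-to-end, so the call returns None.

None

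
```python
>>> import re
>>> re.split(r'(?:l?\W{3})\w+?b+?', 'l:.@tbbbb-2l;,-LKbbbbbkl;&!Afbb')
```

['', 'bbb-2', 'bbbbk', 'b']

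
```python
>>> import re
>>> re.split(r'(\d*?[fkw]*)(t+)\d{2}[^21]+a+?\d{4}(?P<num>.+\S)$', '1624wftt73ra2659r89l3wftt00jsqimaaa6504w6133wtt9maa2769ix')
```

['', '1624wf', 'tt', 'r89l3wftt00jsqimaaa6504w6133wtt9maa2769ix', '']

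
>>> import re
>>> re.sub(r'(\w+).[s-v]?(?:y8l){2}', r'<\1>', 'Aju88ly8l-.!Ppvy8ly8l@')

'Aju88ly8l-.!<Pp>@'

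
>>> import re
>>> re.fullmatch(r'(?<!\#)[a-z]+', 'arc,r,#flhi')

None

`fullmatch` succeeds only if the pattern covers the string from start to end.
Here the pattern can't cover the whole string, so the call returns None.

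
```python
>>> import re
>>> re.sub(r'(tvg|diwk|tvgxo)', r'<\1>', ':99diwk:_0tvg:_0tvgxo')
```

Branches in `(...|...)` are attempted left-to-right; the first branch that allows the whole pattern to succeed is taken.
Each match is replaced using the text its own group 1 captured.

':99<diwk>:_0<tvg>:_0<tvg>xo'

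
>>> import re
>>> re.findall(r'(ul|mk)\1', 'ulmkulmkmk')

['mk']

After group 1 captures some text, `\1` only succeeds where that same text appears again.
Walking the string: at [6:10] match 'mkmk', group 1 = 'mk'.
Because there's exactly one group, `findall` drops the full match and keeps group 1 from the one hit.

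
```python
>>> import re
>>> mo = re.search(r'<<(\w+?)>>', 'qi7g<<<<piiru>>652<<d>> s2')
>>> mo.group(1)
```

'piiru'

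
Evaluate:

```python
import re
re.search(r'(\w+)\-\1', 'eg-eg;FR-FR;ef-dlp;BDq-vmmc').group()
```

'eg-eg'

A backreference is literal: `\1` must see the identical characters the first group matched.
The match spans [0:5] → 'eg-eg'.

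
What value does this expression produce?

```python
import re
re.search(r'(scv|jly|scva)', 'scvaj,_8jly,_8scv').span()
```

`|` is ordered: at each position the engine commits to the first alternative that works.
Unlike `match`, `search` isn't anchored — it looks for the pattern anywhere in the string.
The match spans [0:3] → 'scv'.
Captured: group 1 = 'scv'.

(0, 3)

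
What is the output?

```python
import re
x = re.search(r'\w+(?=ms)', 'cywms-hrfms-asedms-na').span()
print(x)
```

The positive lookaround only admits positions where the adjacent text matches; those characters stay outside the span.
`search` walks the string left to right and returns the first match it finds.
The match spans [0:3] → 'cyw'.

(0, 3)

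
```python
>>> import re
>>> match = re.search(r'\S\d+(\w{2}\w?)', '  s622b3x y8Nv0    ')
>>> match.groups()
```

('b3x',)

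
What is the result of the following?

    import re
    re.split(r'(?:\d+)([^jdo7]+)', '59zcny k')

Pattern: one or more of a digit (non-capturing group); then one or more of any character except [jdo7] (captured).
Matches to split on: at [0:8] → '59zcny k'.
Because the pattern has a capturing group, `split` also inserts each captured text between the pieces.

['', 'zcny k', '']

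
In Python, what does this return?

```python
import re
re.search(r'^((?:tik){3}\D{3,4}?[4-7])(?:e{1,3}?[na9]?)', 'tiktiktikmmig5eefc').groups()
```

('tiktiktikmmig5',)

This matches anchored at the start of the string; then the literal 'tik' repeated 3 times, then 3 to 4 of a non-digit (lazy), then a character in [4-7] (captured); then 1 to 3 of the literal 'e' (lazy), then optionally one of [na9] (non-capturing group).
`re.search` tries every starting position until one works.
The match spans [0:15] → 'tiktiktikmmig5e'.
Captured: group 1 = 'tiktiktikmmig5'.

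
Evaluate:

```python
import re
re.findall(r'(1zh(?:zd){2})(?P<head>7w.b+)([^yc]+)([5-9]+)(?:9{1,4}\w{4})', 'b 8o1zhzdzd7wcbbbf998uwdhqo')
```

With 4 capturing groups, `findall` returns a 4-tuple per match.

[('1zhzdzd', '7wcbbb', 'f', '9')]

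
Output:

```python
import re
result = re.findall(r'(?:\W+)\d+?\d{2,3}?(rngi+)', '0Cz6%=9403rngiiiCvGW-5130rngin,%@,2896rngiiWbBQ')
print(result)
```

The pattern matches one or more of a non-word character (non-capturing group); then one or more of a digit (lazy), then 2 to 3 of a digit (lazy); then the literal 'rng', then one or more of the literal 'i' (captured).
Because there's exactly one group, `findall` drops the full match and keeps group 1 from each hit.

['rngiii', 'rngi', 'rngii']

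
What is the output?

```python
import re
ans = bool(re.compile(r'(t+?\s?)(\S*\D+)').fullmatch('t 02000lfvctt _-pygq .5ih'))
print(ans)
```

The pattern matches one or more of a literal 't' (lazy), then optionally whitespace (captured); then zero or more of a non-whitespace character, then one or more of a non-digit (captured).
`re.fullmatch` requires the pattern to consume the entire string.
Here the pattern can't cover the whole string, so the call returns None, and `bool(None)` is False.

False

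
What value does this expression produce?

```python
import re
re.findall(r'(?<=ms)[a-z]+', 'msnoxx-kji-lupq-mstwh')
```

The `(?=…)`/`(?<=…)` assertion just peeks at neighbouring text; it doesn't advance the match position.
`findall` yields the raw match text (2 of them) because the pattern has no groups.

['noxx', 'twh']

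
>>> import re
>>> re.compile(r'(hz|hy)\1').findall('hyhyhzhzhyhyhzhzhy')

After group 1 captures some text, `\1` only succeeds where that same text appears again.
`findall` collects group 1 from each match (4 total).

['hy', 'hz', 'hy', 'hz']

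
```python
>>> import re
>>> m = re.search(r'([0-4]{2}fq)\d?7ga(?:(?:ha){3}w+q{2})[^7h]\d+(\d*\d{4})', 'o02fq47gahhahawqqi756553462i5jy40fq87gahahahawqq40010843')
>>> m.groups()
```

The match spans [31:56] → '40fq87gahahahawqq40010843'.
Captured: group 1 = '40fq', group 2 = '0843'.

('40fq', '0843')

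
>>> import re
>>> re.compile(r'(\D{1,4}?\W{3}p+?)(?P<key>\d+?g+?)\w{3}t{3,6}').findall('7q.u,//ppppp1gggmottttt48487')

[('q.u,//ppppp', '1gg')]

A non-greedy quantifier consumes as few characters as it can — just enough that the remainder of the pattern still matches from where it stops; whatever follows it matches normally.
2 groups means the one result is a tuple of 2 captured strings — 1 here.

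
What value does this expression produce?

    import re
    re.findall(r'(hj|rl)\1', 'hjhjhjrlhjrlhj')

A backreference is literal: `\1` must see the identical characters the first group matched.
Scanning left to right: at [0:4] match 'hjhj', group 1 = 'hj'.
`findall` collects group 1 from the one match (1 total).

['hj']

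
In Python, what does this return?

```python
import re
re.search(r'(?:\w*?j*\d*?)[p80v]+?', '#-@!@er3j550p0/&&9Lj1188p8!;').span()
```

A `+?`/`*?`/`{m,n}?` starts at its minimum and grows only as far as needed for what follows to match.
The match spans [5:12] → 'er3j550'.

(5, 12)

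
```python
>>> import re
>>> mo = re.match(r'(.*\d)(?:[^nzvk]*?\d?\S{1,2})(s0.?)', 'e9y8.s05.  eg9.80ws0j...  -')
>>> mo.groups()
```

The match spans [0:21] → 'e9y8.s05.  eg9.80ws0j'.
Captured: group 1 = 'e9y8.s05.  eg9.80', group 2 = 's0j'.

('e9y8.s05.  eg9.80', 's0j')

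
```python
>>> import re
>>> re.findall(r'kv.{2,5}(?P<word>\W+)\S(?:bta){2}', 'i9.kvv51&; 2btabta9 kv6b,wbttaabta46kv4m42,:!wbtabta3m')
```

This matches the literal 'kv', then 2 to 5 of any character; then one or more of a non-word character (captured as 'word'); then a non-whitespace character, then the literal 'bta' repeated 2 times.
Matches: at [3:18] match 'kvv51&; 2btabta', group 1 = ' '; at [36:52] match 'kv4m42,:!wbtabta', group 1 = ':!'.
One capturing group, so `findall` returns just the captured substring from each match — 2 in all.

[' ', ':!']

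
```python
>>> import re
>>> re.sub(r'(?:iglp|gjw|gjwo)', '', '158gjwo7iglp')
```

'158o7'

The regex engine tests alternatives in the order written; an earlier branch that matches wins even if a later one would match more.
Matches: at [3:6] → 'gjw'; at [8:12] → 'iglp'.
`sub` substitutes '' at each match site.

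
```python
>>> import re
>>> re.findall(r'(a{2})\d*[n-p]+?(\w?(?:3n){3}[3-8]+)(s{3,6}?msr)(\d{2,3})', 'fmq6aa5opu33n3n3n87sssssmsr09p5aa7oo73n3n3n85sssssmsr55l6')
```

[('aa', '73n3n3n85', 'sssssmsr', '55')]

The pattern matches exactly 2 of a literal 'a' (captured); then zero or more of a digit, then one or more of a character in [n-p] (lazy); then optionally a word character, then the literal '3n' repeated 3 times, then one or more of a character in [3-8] (captured); then 3 to 6 of a literal 's' (lazy), then the literal 'msr' (captured); then 2 to 3 of a digit (captured).
Scanning left to right: at [31:55] match 'aa7oo73n3n3n85sssssmsr55', groups = ('aa', '73n3n3n85', 'sssssmsr', '55').
Multiple groups make `findall` return tuples — one 4-tuple for the one match.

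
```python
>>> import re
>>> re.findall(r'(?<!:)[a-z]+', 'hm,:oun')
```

['hm', 'un']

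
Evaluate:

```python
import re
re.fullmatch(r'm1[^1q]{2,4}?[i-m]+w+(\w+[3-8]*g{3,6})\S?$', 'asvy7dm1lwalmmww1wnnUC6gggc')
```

`re.fullmatch` requires the pattern to consume the entire string.
Here the string isn't matched end-to-end, so the call returns None.

None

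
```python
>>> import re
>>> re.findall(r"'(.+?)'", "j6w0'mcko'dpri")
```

['mcko']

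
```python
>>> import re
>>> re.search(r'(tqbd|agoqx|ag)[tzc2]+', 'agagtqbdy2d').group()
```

'agt'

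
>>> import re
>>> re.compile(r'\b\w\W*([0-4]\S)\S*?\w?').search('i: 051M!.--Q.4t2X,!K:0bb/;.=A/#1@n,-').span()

A non-greedy quantifier consumes as few characters as it can — just enough that the remainder of the pattern still matches from where it stops; whatever follows it matches normally.
The match spans [0:6] → 'i: 051'.

(0, 6)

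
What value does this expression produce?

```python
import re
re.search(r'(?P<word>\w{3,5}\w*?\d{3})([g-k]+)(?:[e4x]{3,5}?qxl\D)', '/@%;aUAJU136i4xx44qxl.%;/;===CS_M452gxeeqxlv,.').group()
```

'aUAJU136i4xx44qxl.'

The match spans [4:22] → 'aUAJU136i4xx44qxl.'.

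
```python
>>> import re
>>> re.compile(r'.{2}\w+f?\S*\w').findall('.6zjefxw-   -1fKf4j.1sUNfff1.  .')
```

['.6zjefxw', ' -1fKf4j.1sUNfff1']

`findall` yields the raw match text (2 of them) because the pattern has no groups.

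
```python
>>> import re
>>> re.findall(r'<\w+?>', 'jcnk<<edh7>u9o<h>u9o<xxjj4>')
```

['<edh7>', '<h>', '<xxjj4>']

Matches: at [5:11] → '<edh7>'; at [14:17] → '<h>'; at [20:27] → '<xxjj4>'.
No capturing groups, so `findall` returns the 3 full match strings.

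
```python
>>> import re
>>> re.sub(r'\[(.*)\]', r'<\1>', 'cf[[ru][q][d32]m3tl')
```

Matches: at [2:15] → '[[ru][q][d32]'.
Each match is replaced using the text its own group 1 captured.

'cf<[ru][q][d32>m3tl'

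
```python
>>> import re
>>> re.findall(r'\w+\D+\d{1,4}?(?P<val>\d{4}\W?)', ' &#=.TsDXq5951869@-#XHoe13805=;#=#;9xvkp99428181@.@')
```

['3805=', '9428']

The pattern matches one or more of a word character, then one or more of a non-digit, then 1 to 4 of a digit (lazy); then exactly 4 of a digit, then optionally a non-word character (captured as 'val').
`findall` collects group 1 from each match (2 total).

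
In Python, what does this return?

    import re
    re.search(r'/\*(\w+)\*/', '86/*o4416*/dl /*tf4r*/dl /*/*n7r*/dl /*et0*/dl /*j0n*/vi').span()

(2, 11)

`re.search` tries every starting position until one works.
The match spans [2:11] → '/*o4416*/'.
Captured: group 1 = 'o4416'.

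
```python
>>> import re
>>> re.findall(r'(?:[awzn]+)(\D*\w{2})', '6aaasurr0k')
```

['surr0k']

Pattern: one or more of one of [awzn] (non-capturing group); then zero or more of a non-digit, then exactly 2 of a word character (captured).
Because there's exactly one group, `findall` drops the full match and keeps group 1 from the one hit.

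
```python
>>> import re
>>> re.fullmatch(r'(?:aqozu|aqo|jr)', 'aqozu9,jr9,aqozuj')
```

`re.fullmatch` requires the pattern to consume the entire string.
Here the pattern can't cover the whole string, so the call returns None.

None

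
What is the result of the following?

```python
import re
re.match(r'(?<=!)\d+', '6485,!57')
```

None

The lookaround is zero-width — it requires the adjacent text to match without consuming it, so the asserted text isn't part of the match.
`match` is anchored at position 0; if the pattern doesn't fit there, it returns None.
Here the pattern fails at index 0, so the call returns None.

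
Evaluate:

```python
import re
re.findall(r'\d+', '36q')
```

['36']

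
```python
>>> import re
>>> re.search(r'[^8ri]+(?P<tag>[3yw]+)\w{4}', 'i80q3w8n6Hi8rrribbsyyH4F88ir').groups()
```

('w',)

Pattern: one or more of any character except [8ri]; then one or more of one of [3yw] (captured as 'tag'); then exactly 4 of a word character.
`search` walks the string left to right and returns the first match it finds.
The match spans [2:10] → '0q3w8n6H'.
Captured: group 1 = 'w'.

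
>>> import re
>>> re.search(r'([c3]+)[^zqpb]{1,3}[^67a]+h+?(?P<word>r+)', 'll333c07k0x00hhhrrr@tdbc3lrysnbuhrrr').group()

'333c07k0x00hhhrrr@tdbc3lrysnbuhrrr'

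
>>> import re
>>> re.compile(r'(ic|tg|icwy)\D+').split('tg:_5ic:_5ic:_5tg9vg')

['', 'tg', '5', 'ic', '5', 'ic', '5tg9vg']

The group in the pattern means `split` returns the separators' captures alongside the pieces.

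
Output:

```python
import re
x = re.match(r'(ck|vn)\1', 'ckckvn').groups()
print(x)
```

('ck',)

`\1` is not a pattern — it's the concrete string captured by group 1, re-applied verbatim.
`re.match` only tries the pattern at the start of the string.
The match spans [0:4] → 'ckck'.
Captured: group 1 = 'ck'.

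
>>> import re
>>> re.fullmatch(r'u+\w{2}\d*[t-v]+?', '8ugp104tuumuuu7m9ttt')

None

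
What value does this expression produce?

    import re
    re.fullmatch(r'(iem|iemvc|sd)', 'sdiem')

For `fullmatch`, every character of the input must be accounted for by the pattern.
Here there's no way to consume every character, so the call returns None.

None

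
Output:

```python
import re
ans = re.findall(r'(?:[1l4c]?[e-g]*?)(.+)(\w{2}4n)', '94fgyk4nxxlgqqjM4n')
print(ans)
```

[('94fgyk4nxxlgqq', 'jM4n')]

The pattern matches optionally one of [1l4c], then zero or more of a character in [e-g] (lazy) (non-capturing group); then one or more of any character (captured); then exactly 2 of a word character, then the literal '4n' (captured).
Matches: at [0:18] match '94fgyk4nxxlgqqjM4n', groups = ('94fgyk4nxxlgqq', 'jM4n').
Multiple groups make `findall` return tuples — one 2-tuple for the one match.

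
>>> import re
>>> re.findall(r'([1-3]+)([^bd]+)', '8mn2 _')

[('2', ' _')]

Pattern: one or more of a character in [1-3] (captured); then one or more of any character except [bd] (captured).
2 groups means the one result is a tuple of 2 captured strings — 1 here.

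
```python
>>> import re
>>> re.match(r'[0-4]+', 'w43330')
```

None

`re.match` only tries the pattern at the start of the string.
Here position 0 doesn't satisfy it, so the call returns None.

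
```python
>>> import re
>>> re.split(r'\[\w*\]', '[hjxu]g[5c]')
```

['', 'g', '']

Matches to split on: at [0:6] → '[hjxu]'; at [7:11] → '[5c]'.
Each match becomes a cut point; 3 segments remain.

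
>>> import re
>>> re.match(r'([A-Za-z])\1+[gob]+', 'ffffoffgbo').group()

`re.match` only tries the pattern at the start of the string.
The match spans [0:5] → 'ffffo'.

'ffffo'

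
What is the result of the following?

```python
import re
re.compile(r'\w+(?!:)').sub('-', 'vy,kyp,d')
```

'-,-,-'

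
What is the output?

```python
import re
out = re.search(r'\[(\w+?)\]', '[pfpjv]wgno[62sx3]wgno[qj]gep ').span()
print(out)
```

`search` walks the string left to right and returns the first match it finds.
The match spans [0:7] → '[pfpjv]'.
Captured: group 1 = 'pfpjv'.

(0, 7)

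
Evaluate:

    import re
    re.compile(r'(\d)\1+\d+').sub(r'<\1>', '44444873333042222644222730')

'<4>'

`\1` has to match the exact text group 1 already captured.
Each match is replaced using the text its own group 1 captured.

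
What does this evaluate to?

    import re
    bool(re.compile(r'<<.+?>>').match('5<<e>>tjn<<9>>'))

False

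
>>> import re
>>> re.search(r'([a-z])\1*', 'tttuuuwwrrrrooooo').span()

The backreference `\1` re-matches whatever the first group consumed, character for character.
Unlike `match`, `search` isn't anchored — it looks for the pattern anywhere in the string.
The match spans [0:3] → 'ttt'.
Captured: group 1 = 't'.

(0, 3)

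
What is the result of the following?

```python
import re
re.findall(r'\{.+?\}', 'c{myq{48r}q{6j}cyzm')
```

Because the quantifier is non-greedy, it stops expanding at the earliest point where the rest of the pattern can succeed.
Scanning left to right: at [1:10] → '{myq{48r}'; at [11:15] → '{6j}'.
No capturing groups, so `findall` returns the 2 full match strings.

['{myq{48r}', '{6j}']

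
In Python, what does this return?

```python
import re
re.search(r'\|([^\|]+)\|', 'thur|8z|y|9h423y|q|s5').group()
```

'|8z|'

`re.search` tries every starting position until one works.
The match spans [4:8] → '|8z|'.
Captured: group 1 = '8z'.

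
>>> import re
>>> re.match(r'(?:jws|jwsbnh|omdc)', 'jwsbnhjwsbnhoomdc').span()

(0, 3)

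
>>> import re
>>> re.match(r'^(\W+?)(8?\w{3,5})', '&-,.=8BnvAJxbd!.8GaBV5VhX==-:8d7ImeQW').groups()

This matches anchored at the start of the string; then one or more of a non-word character (lazy) (captured); then optionally the literal '8', then 3 to 5 of a word character (captured).
`match` is anchored at position 0; if the pattern doesn't fit there, it returns None.
The match spans [0:11] → '&-,.=8BnvAJ'.
Captured: group 1 = '&-,.=', group 2 = '8BnvAJ'.

('&-,.=', '8BnvAJ')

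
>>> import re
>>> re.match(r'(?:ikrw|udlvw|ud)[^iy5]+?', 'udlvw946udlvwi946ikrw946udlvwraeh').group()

Alternation isn't longest-match — the leftmost alternative that fits at this position is chosen.
`re.match` only tries the pattern at the start of the string.
The match spans [0:6] → 'udlvw9'.

'udlvw9'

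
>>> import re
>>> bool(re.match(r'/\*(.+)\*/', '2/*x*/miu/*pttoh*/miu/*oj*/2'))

False

`re.match` won't scan ahead — the pattern has to work from the very first character.
Here the string doesn't start with a match, so the call returns None, and `bool(None)` is False.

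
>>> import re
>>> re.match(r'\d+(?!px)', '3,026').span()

(0, 1)

A negative assertion filters positions out without eating any characters.
`re.match` won't scan ahead — the pattern has to work from the very first character.
The match spans [0:1] → '3'.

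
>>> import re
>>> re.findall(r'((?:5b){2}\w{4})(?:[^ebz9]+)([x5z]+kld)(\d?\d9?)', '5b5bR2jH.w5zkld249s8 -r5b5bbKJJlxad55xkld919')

[('5b5bR2jH', 'zkld', '249'), ('5b5bbKJJ', 'xkld', '919')]

The pattern matches the literal '5b' repeated 2 times, then exactly 4 of a word character (captured); then one or more of any character except [ebz9] (non-capturing group); then one or more of one of [x5z], then the literal 'kld' (captured); then optionally a digit, then a digit, then optionally the literal '9' (captured).
Scanning left to right: at [0:18] match '5b5bR2jH.w5zkld249', groups = ('5b5bR2jH', 'zkld', '249'); at [23:44] match '5b5bbKJJlxad55xkld919', groups = ('5b5bbKJJ', 'xkld', '919').
Multiple groups make `findall` return tuples — one 3-tuple for each match.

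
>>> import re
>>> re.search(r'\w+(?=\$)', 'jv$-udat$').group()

The lookaround is zero-width — it requires the adjacent text to match without consuming it, so the asserted text isn't part of the match.
The match spans [0:2] → 'jv'.

'jv'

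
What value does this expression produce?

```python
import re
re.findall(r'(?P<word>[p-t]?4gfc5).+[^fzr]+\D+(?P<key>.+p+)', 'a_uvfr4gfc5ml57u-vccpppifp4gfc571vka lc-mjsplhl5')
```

[('r4gfc5', 'sp')]

Pattern: optionally a character in [p-t], then the literal '4g', then the literal 'fc5' (captured as 'word'); then one or more of any character; then one or more of any character except [fzr], then one or more of a non-digit; then one or more of any character, then one or more of a literal 'p' (captured as 'key').
Matches: at [5:44] match 'r4gfc5ml57u-vccpppifp4gfc571vka lc-mjsp', groups = ('r4gfc5', 'sp').
2 groups means the one result is a tuple of 2 captured strings — 1 here.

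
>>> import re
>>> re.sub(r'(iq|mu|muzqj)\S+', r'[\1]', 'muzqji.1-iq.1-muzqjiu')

`|` is ordered: at each position the engine commits to the first alternative that works.
Each match is replaced using the text its own group 1 captured.

'[mu]'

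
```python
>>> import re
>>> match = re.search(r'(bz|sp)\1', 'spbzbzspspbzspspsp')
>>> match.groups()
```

('bz',)

The match spans [2:6] → 'bzbz'.
Captured: group 1 = 'bz'.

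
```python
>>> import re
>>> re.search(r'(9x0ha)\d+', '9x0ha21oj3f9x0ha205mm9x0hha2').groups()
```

('9x0ha',)

The match spans [0:7] → '9x0ha21'.
Captured: group 1 = '9x0ha'.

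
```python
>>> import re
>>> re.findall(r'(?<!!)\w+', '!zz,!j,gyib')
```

The negative lookaround is zero-width — it rules out positions where the adjacent text would match, without consuming anything.
Matches: at [2:3] → 'z'; at [7:11] → 'gyib'.
No capturing groups, so `findall` returns the 2 full match strings.

['z', 'gyib']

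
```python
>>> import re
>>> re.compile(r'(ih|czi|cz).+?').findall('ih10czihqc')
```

['ih', 'czi']

Alternation tries branches left to right and keeps the first one that lets the overall match succeed at that position.
With a single group, `findall` returns only what that group captured — 2 items.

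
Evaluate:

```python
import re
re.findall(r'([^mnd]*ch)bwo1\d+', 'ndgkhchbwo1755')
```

['gkhch']

Pattern: zero or more of any character except [mnd], then the literal 'ch' (captured); then the literal 'bw', then the literal 'o1'; then one or more of a digit.
Walking the string: at [2:14] match 'gkhchbwo1755', group 1 = 'gkhch'.
With a single group, `findall` returns only what that group captured — 1 item.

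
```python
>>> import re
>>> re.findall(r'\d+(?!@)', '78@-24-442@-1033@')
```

`(?!…)`/`(?<!…)` only lets a position through if the neighbouring text does NOT match; no characters are consumed.
Walking the string: at [0:1] → '7'; at [4:6] → '24'; at [7:9] → '44'; at [12:15] → '103'.
With no groups in the pattern, `findall` gives back each whole match — 4 here.

['7', '24', '44', '103']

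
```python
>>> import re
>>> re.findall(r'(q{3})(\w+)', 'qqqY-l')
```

[('qqq', 'Y')]

This matches exactly 3 of a literal 'q' (captured); then one or more of a word character (captured).
Walking the string: at [0:4] match 'qqqY', groups = ('qqq', 'Y').
With 2 capturing groups, `findall` returns a 2-tuple per match.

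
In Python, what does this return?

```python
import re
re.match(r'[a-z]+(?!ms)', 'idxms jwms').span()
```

(0, 5)

A negative assertion filters positions out without eating any characters.
With `match`, the pattern is implicitly anchored at the beginning.
The match spans [0:5] → 'idxms'.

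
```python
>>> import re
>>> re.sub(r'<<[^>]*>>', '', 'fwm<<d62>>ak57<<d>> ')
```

'fwmak57 '

Matches: at [3:10] → '<<d62>>'; at [14:19] → '<<d>>'.
Each match is replaced by ''.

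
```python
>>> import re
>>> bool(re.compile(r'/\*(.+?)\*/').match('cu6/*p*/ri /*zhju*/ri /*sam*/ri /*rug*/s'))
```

False

With `match`, the pattern is implicitly anchored at the beginning.
Here the string doesn't start with a match, so the call returns None, and `bool(None)` is False.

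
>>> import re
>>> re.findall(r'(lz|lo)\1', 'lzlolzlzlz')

['lz']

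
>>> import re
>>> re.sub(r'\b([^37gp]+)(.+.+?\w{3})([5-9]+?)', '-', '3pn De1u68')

Pattern: a word boundary (`\b`, zero-width); then one or more of any character except [37gp] (captured); then one or more of any character, then one or more of any character (lazy), then exactly 3 of a word character (captured); then one or more of a character in [5-9] (lazy) (captured).
Matches: at [3:10] → ' De1u68'.
`sub` substitutes '-' at each match site.

'3pn-'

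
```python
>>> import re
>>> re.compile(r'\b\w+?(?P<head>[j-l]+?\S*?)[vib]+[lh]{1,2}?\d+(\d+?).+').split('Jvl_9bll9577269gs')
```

Pattern: a word boundary (`\b`, zero-width); then one or more of a word character (lazy); then one or more of a character in [j-l] (lazy), then zero or more of a non-whitespace character (lazy) (captured as 'head'); then one or more of one of [vib]; then 1 to 2 of one of [lh] (lazy), then one or more of a digit; then one or more of a digit (lazy) (captured); then one or more of any character.
Matches to split on: at [0:17] → 'Jvl_9bll9577269gs'.
`re.split` interleaves the captured-group text with the surrounding fragments.

['', 'l_9', '9', '']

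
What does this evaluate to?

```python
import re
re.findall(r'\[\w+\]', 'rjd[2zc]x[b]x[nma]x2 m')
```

['[2zc]', '[b]', '[nma]']

No capturing groups, so `findall` returns the 3 full match strings.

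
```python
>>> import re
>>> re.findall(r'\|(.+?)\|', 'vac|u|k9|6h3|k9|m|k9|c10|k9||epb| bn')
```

['u', '6h3', 'm', 'c10', '|epb']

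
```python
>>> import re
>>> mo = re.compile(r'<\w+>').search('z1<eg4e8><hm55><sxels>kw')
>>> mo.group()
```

Unlike `match`, `search` isn't anchored — it looks for the pattern anywhere in the string.
The match spans [2:9] → '<eg4e8>'.

'<eg4e8>'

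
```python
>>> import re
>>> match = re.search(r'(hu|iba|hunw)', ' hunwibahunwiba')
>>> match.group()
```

Branches in `(...|...)` are attempted left-to-right; the first branch that allows the whole pattern to succeed is taken.
The match spans [1:3] → 'hu'.

'hu'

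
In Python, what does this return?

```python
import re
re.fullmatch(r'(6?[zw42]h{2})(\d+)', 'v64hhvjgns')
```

None

The pattern matches optionally the literal '6', then one of [zw42], then exactly 2 of a literal 'h' (captured); then one or more of a digit (captured).
`re.fullmatch` requires the pattern to consume the entire string.
Here the string isn't matched end-to-end, so the call returns None.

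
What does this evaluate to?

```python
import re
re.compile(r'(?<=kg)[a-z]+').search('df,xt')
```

The lookaround is zero-width — it requires the adjacent text to match without consuming it, so the asserted text isn't part of the match.
Here nothing in the string fits, so the call returns None.

None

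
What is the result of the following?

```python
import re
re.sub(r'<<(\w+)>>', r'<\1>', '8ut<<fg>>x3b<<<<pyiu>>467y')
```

Matches: at [3:9] → '<<fg>>'; at [14:22] → '<<pyiu>>'.
`\1` in the replacement pulls in group 1's text for each match.

'8ut<fg>x3b<<<pyiu>467y'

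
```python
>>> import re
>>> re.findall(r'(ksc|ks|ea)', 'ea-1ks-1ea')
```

One capturing group, so `findall` returns just the captured substring from each match — 3 in all.

['ea', 'ks', 'ea']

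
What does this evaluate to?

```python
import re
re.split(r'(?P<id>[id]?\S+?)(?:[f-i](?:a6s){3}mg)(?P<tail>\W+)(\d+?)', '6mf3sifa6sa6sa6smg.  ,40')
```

['', '6mf3si', '.  ,', '4', '0']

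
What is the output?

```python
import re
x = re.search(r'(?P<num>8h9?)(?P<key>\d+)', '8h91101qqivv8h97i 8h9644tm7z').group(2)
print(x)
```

1101

The match spans [0:7] → '8h91101'.
Captured: group 1 = '8h9', group 2 = '1101'.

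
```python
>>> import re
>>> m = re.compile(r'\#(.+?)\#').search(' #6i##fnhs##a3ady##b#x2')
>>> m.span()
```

The match spans [1:5] → '#6i#'.

(1, 5)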